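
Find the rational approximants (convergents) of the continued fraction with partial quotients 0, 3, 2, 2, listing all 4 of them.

0/1, 1/3, 2/7, 5/17

Using the convergent recurrence p_i = a_i*p_{i-1} + p_{i-2}, q_i = a_i*q_{i-1} + q_{i-2} with p_{-2}=0, p_{-1}=1, q_{-2}=1, q_{-1}=0:
  i=0: a_0=0, p_0 = 0*1 + 0 = 0, q_0 = 0*0 + 1 = 1.
  i=1: a_1=3, p_1 = 3*0 + 1 = 1, q_1 = 3*1 + 0 = 3.
  i=2: a_2=2, p_2 = 2*1 + 0 = 2, q_2 = 2*3 + 1 = 7.
  i=3: a_3=2, p_3 = 2*2 + 1 = 5, q_3 = 2*7 + 3 = 17.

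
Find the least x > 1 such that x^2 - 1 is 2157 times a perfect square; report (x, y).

(x, y) = (82139999, 1768600)

First expand sqrt(2157) as a continued fraction. With x_i = (sqrt(2157) + m_i)/d_i and (m_0, d_0) = (0, 1): a_0 = floor(sqrt(2157)) = 46, since 46^2 = 2116 <= 2157 < 2209 = 47^2.
Iterate m_{i+1} = d_i*a_i - m_i, d_{i+1} = (2157 - m_{i+1}^2)/d_i, a_{i+1} = floor((a_0 + m_{i+1})/d_{i+1}):
  m_1 = 1*46 - 0 = 46, d_1 = (2157 - 46^2)/1 = 41/1 = 41, a_1 = floor((46 + 46)/41) = 2.
  m_2 = 41*2 - 46 = 36, d_2 = (2157 - 36^2)/41 = 861/41 = 21, a_2 = floor((46 + 36)/21) = 3.
  m_3 = 21*3 - 36 = 27, d_3 = (2157 - 27^2)/21 = 1428/21 = 68, a_3 = floor((46 + 27)/68) = 1.
  m_4 = 68*1 - 27 = 41, d_4 = (2157 - 41^2)/68 = 476/68 = 7, a_4 = floor((46 + 41)/7) = 12.
  m_5 = 7*12 - 41 = 43, d_5 = (2157 - 43^2)/7 = 308/7 = 44, a_5 = floor((46 + 43)/44) = 2.
  m_6 = 44*2 - 43 = 45, d_6 = (2157 - 45^2)/44 = 132/44 = 3, a_6 = floor((46 + 45)/3) = 30.
  m_7 = 3*30 - 45 = 45, d_7 = (2157 - 45^2)/3 = 132/3 = 44, a_7 = floor((46 + 45)/44) = 2.
  m_8 = 44*2 - 45 = 43, d_8 = (2157 - 43^2)/44 = 308/44 = 7, a_8 = floor((46 + 43)/7) = 12.
  m_9 = 7*12 - 43 = 41, d_9 = (2157 - 41^2)/7 = 476/7 = 68, a_9 = floor((46 + 41)/68) = 1.
  m_10 = 68*1 - 41 = 27, d_10 = (2157 - 27^2)/68 = 1428/68 = 21, a_10 = floor((46 + 27)/21) = 3.
  m_11 = 21*3 - 27 = 36, d_11 = (2157 - 36^2)/21 = 861/21 = 41, a_11 = floor((46 + 36)/41) = 2.
  m_12 = 41*2 - 36 = 46, d_12 = (2157 - 46^2)/41 = 41/41 = 1, a_12 = floor((46 + 46)/1) = 92.
  m_13 = 1*92 - 46 = 46, d_13 = (2157 - 46^2)/1 = 41/1 = 41: (m_13, d_13) = (m_1, d_1) = (46, 41), so from here the quotients repeat a_1, ..., a_12; the period length is 12.
So sqrt(2157) = [46; (2, 3, 1, 12, 2, 30, 2, 12, 1, 3, 2, 92)] with period length k = 12.
k is even, so the fundamental solution of x^2 - 2157y^2 = 1 is (p_{k-1}, q_{k-1}) = (p_11, q_11); compute convergents through index 11.
Convergents (p_i = a_i*p_{i-1} + p_{i-2}, q_i = a_i*q_{i-1} + q_{i-2} with p_{-2}=0, p_{-1}=1, q_{-2}=1, q_{-1}=0):
  i=0: a_0=46, p_0 = 46*1 + 0 = 46, q_0 = 46*0 + 1 = 1.
  i=1: a_1=2, p_1 = 2*46 + 1 = 93, q_1 = 2*1 + 0 = 2.
  i=2: a_2=3, p_2 = 3*93 + 46 = 325, q_2 = 3*2 + 1 = 7.
  i=3: a_3=1, p_3 = 1*325 + 93 = 418, q_3 = 1*7 + 2 = 9.
  i=4: a_4=12, p_4 = 12*418 + 325 = 5341, q_4 = 12*9 + 7 = 115.
  i=5: a_5=2, p_5 = 2*5341 + 418 = 11100, q_5 = 2*115 + 9 = 239.
  i=6: a_6=30, p_6 = 30*11100 + 5341 = 338341, q_6 = 30*239 + 115 = 7285.
  i=7: a_7=2, p_7 = 2*338341 + 11100 = 687782, q_7 = 2*7285 + 239 = 14809.
  i=8: a_8=12, p_8 = 12*687782 + 338341 = 8591725, q_8 = 12*14809 + 7285 = 184993.
  i=9: a_9=1, p_9 = 1*8591725 + 687782 = 9279507, q_9 = 1*184993 + 14809 = 199802.
  i=10: a_10=3, p_10 = 3*9279507 + 8591725 = 36430246, q_10 = 3*199802 + 184993 = 784399.
  i=11: a_11=2, p_11 = 2*36430246 + 9279507 = 82139999, q_11 = 2*784399 + 199802 = 1768600.
Check: 82139999^2 - 2157*1768600^2 = 6746979435720001 - 6746979435720000 = 1, so (x, y) = (82139999, 1768600) solves the equation, and by the theorem it is the least positive solution.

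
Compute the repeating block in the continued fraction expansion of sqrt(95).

Write x_i = (sqrt(95) + m_i)/d_i with (m_0, d_0) = (0, 1). a_0 = floor(sqrt(95)) = 9, since 9^2 = 81 <= 95 < 100 = 10^2.
Iterate m_{i+1} = d_i*a_i - m_i, d_{i+1} = (95 - m_{i+1}^2)/d_i, a_{i+1} = floor((a_0 + m_{i+1})/d_{i+1}):
  m_1 = 1*9 - 0 = 9, d_1 = (95 - 9^2)/1 = 14/1 = 14, a_1 = floor((9 + 9)/14) = 1.
  m_2 = 14*1 - 9 = 5, d_2 = (95 - 5^2)/14 = 70/14 = 5, a_2 = floor((9 + 5)/5) = 2.
  m_3 = 5*2 - 5 = 5, d_3 = (95 - 5^2)/5 = 70/5 = 14, a_3 = floor((9 + 5)/14) = 1.
  m_4 = 14*1 - 5 = 9, d_4 = (95 - 9^2)/14 = 14/14 = 1, a_4 = floor((9 + 9)/1) = 18.
  m_5 = 1*18 - 9 = 9, d_5 = (95 - 9^2)/1 = 14/1 = 14: (m_5, d_5) = (m_1, d_1) = (9, 14), so from here the quotients repeat a_1, ..., a_4; the period length is 4.
Hence the expansion of sqrt(95) is a_0 = 9 followed by the repeating block 1, 2, 1, 18 (period 4).

[9; (1, 2, 1, 18)]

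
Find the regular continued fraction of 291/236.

[1; 4, 3, 2, 3, 2]

Run the Euclidean algorithm on 291 and 236; the successive quotients are the partial quotients a_0, a_1, ... (each step inverts the fractional part left over by the previous one):
  291 = 1*236 + 55, so a_0 = 1.
  236 = 4*55 + 16, so a_1 = 4.
  55 = 3*16 + 7, so a_2 = 3.
  16 = 2*7 + 2, so a_3 = 2.
  7 = 3*2 + 1, so a_4 = 3.
  2 = 2*1 + 0, so a_5 = 2.
The remainder reaches 0 after 6 divisions, so the expansion has 6 partial quotients, read off in order.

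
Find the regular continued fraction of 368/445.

Run the Euclidean algorithm on 368 and 445; the successive quotients are the partial quotients a_0, a_1, ... (each step inverts the fractional part left over by the previous one):
  368 = 0*445 + 368, so a_0 = 0.
  445 = 1*368 + 77, so a_1 = 1.
  368 = 4*77 + 60, so a_2 = 4.
  77 = 1*60 + 17, so a_3 = 1.
  60 = 3*17 + 9, so a_4 = 3.
  17 = 1*9 + 8, so a_5 = 1.
  9 = 1*8 + 1, so a_6 = 1.
  8 = 8*1 + 0, so a_7 = 8.
The remainder reaches 0 after 8 divisions, so the expansion has 8 partial quotients, read off in order.

[0; 1, 4, 1, 3, 1, 1, 8]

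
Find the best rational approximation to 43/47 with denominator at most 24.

11/12

Expand x = 43/47 as a continued fraction with the Euclidean algorithm:
  43 = 0*47 + 43, so a_0 = 0.
  47 = 1*43 + 4, so a_1 = 1.
  43 = 10*4 + 3, so a_2 = 10.
  4 = 1*3 + 1, so a_3 = 1.
  3 = 3*1 + 0, so a_4 = 3.
so x = [0; 1, 10, 1, 3].
Convergents (p_i = a_i*p_{i-1} + p_{i-2}, q_i = a_i*q_{i-1} + q_{i-2} with p_{-2}=0, p_{-1}=1, q_{-2}=1, q_{-1}=0), until the denominator exceeds 24:
  i=0: a_0=0, p_0 = 0*1 + 0 = 0, q_0 = 0*0 + 1 = 1.
  i=1: a_1=1, p_1 = 1*0 + 1 = 1, q_1 = 1*1 + 0 = 1.
  i=2: a_2=10, p_2 = 10*1 + 0 = 10, q_2 = 10*1 + 1 = 11.
  i=3: a_3=1, p_3 = 1*10 + 1 = 11, q_3 = 1*11 + 1 = 12.
  i=4: a_4=3, p_4 = 3*11 + 10 = 43, q_4 = 3*12 + 11 = 47.
q_4 = 47 > 24, so the last convergent with denominator <= 24 is p_3/q_3 = 11/12.
The closest fraction with denominator <= 24 is either p_3/q_3 or the intermediate fraction (k*p_3 + p_2)/(k*q_3 + q_2) with the largest k >= 1 whose denominator stays <= 24; these approach x as k grows, and every other convergent or intermediate fraction in range is farther away.
Largest k: floor((24 - q_2)/q_3) = floor((24 - 11)/12) = 1.
That gives (1*11 + 10)/(1*12 + 11) = 21/23.
Compare the errors: |x - 11/12| = |43*12 - 11*47|/(47*12) = 1/564, and |x - 21/23| = |43*23 - 21*47|/(47*23) = 2/1081.
Cross-multiplying, 1*1081 = 1081 < 1128 = 2*564, so 1/564 is smaller: the convergent 11/12 is closer to x than 21/23.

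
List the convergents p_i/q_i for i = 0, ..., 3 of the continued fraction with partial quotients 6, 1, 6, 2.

6/1, 7/1, 48/7, 103/15

Using the convergent recurrence p_i = a_i*p_{i-1} + p_{i-2}, q_i = a_i*q_{i-1} + q_{i-2} with p_{-2}=0, p_{-1}=1, q_{-2}=1, q_{-1}=0:
  i=0: a_0=6, p_0 = 6*1 + 0 = 6, q_0 = 6*0 + 1 = 1.
  i=1: a_1=1, p_1 = 1*6 + 1 = 7, q_1 = 1*1 + 0 = 1.
  i=2: a_2=6, p_2 = 6*7 + 6 = 48, q_2 = 6*1 + 1 = 7.
  i=3: a_3=2, p_3 = 2*48 + 7 = 103, q_3 = 2*7 + 1 = 15.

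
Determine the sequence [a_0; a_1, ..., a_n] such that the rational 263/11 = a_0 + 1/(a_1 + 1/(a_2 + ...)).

[23; 1, 10]

Run the Euclidean algorithm on 263 and 11; the successive quotients are the partial quotients a_0, a_1, ... (each step inverts the fractional part left over by the previous one):
  263 = 23*11 + 10, so a_0 = 23.
  11 = 1*10 + 1, so a_1 = 1.
  10 = 10*1 + 0, so a_2 = 10.
The remainder reaches 0 after 3 divisions, so the expansion has 3 partial quotients, read off in order.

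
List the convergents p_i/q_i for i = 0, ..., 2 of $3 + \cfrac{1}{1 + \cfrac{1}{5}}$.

3/1, 4/1, 23/6

Using the convergent recurrence p_i = a_i*p_{i-1} + p_{i-2}, q_i = a_i*q_{i-1} + q_{i-2} with p_{-2}=0, p_{-1}=1, q_{-2}=1, q_{-1}=0:
  i=0: a_0=3, p_0 = 3*1 + 0 = 3, q_0 = 3*0 + 1 = 1.
  i=1: a_1=1, p_1 = 1*3 + 1 = 4, q_1 = 1*1 + 0 = 1.
  i=2: a_2=5, p_2 = 5*4 + 3 = 23, q_2 = 5*1 + 1 = 6.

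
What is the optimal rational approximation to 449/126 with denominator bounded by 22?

57/16

Expand x = 449/126 as a continued fraction with the Euclidean algorithm:
  449 = 3*126 + 71, so a_0 = 3.
  126 = 1*71 + 55, so a_1 = 1.
  71 = 1*55 + 16, so a_2 = 1.
  55 = 3*16 + 7, so a_3 = 3.
  16 = 2*7 + 2, so a_4 = 2.
  7 = 3*2 + 1, so a_5 = 3.
  2 = 2*1 + 0, so a_6 = 2.
so x = [3; 1, 1, 3, 2, 3, 2].
Convergents (p_i = a_i*p_{i-1} + p_{i-2}, q_i = a_i*q_{i-1} + q_{i-2} with p_{-2}=0, p_{-1}=1, q_{-2}=1, q_{-1}=0), until the denominator exceeds 22:
  i=0: a_0=3, p_0 = 3*1 + 0 = 3, q_0 = 3*0 + 1 = 1.
  i=1: a_1=1, p_1 = 1*3 + 1 = 4, q_1 = 1*1 + 0 = 1.
  i=2: a_2=1, p_2 = 1*4 + 3 = 7, q_2 = 1*1 + 1 = 2.
  i=3: a_3=3, p_3 = 3*7 + 4 = 25, q_3 = 3*2 + 1 = 7.
  i=4: a_4=2, p_4 = 2*25 + 7 = 57, q_4 = 2*7 + 2 = 16.
  i=5: a_5=3, p_5 = 3*57 + 25 = 196, q_5 = 3*16 + 7 = 55.
q_5 = 55 > 22, so the last convergent with denominator <= 22 is p_4/q_4 = 57/16.
The closest fraction with denominator <= 22 is either p_4/q_4 or the intermediate fraction (k*p_4 + p_3)/(k*q_4 + q_3) with the largest k >= 1 whose denominator stays <= 22; these approach x as k grows, and every other convergent or intermediate fraction in range is farther away.
Largest k: floor((22 - q_3)/q_4) = floor((22 - 7)/16) = 0.
Since k = 0, no intermediate fraction beyond p_4/q_4 has denominator <= 22, so the convergent 57/16 is the closest (its error is |449*16 - 57*126|/(126*16) = 2/2016).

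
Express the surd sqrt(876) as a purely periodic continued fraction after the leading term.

Write x_i = (sqrt(876) + m_i)/d_i with (m_0, d_0) = (0, 1). a_0 = floor(sqrt(876)) = 29, since 29^2 = 841 <= 876 < 900 = 30^2.
Iterate m_{i+1} = d_i*a_i - m_i, d_{i+1} = (876 - m_{i+1}^2)/d_i, a_{i+1} = floor((a_0 + m_{i+1})/d_{i+1}):
  m_1 = 1*29 - 0 = 29, d_1 = (876 - 29^2)/1 = 35/1 = 35, a_1 = floor((29 + 29)/35) = 1.
  m_2 = 35*1 - 29 = 6, d_2 = (876 - 6^2)/35 = 840/35 = 24, a_2 = floor((29 + 6)/24) = 1.
  m_3 = 24*1 - 6 = 18, d_3 = (876 - 18^2)/24 = 552/24 = 23, a_3 = floor((29 + 18)/23) = 2.
  m_4 = 23*2 - 18 = 28, d_4 = (876 - 28^2)/23 = 92/23 = 4, a_4 = floor((29 + 28)/4) = 14.
  m_5 = 4*14 - 28 = 28, d_5 = (876 - 28^2)/4 = 92/4 = 23, a_5 = floor((29 + 28)/23) = 2.
  m_6 = 23*2 - 28 = 18, d_6 = (876 - 18^2)/23 = 552/23 = 24, a_6 = floor((29 + 18)/24) = 1.
  m_7 = 24*1 - 18 = 6, d_7 = (876 - 6^2)/24 = 840/24 = 35, a_7 = floor((29 + 6)/35) = 1.
  m_8 = 35*1 - 6 = 29, d_8 = (876 - 29^2)/35 = 35/35 = 1, a_8 = floor((29 + 29)/1) = 58.
  m_9 = 1*58 - 29 = 29, d_9 = (876 - 29^2)/1 = 35/1 = 35: (m_9, d_9) = (m_1, d_1) = (29, 35), so from here the quotients repeat a_1, ..., a_8; the period length is 8.
Hence the expansion of sqrt(876) is a_0 = 29 followed by the repeating block 1, 1, 2, 14, 2, 1, 1, 58 (period 8).

[29; (1, 1, 2, 14, 2, 1, 1, 58)]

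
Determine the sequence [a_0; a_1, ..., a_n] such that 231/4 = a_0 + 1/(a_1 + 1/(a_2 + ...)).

Run the Euclidean algorithm on 231 and 4; the successive quotients are the partial quotients a_0, a_1, ... (each step inverts the fractional part left over by the previous one):
  231 = 57*4 + 3, so a_0 = 57.
  4 = 1*3 + 1, so a_1 = 1.
  3 = 3*1 + 0, so a_2 = 3.
The remainder reaches 0 after 3 divisions, so the expansion has 3 partial quotients, read off in order.

[57; 1, 3]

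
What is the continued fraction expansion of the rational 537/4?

Run the Euclidean algorithm on 537 and 4; the successive quotients are the partial quotients a_0, a_1, ... (each step inverts the fractional part left over by the previous one):
  537 = 134*4 + 1, so a_0 = 134.
  4 = 4*1 + 0, so a_1 = 4.
The remainder reaches 0 after 2 divisions, so the expansion has 2 partial quotients, read off in order.

[134; 4]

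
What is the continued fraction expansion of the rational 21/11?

[1; 1, 10]

Run the Euclidean algorithm on 21 and 11; the successive quotients are the partial quotients a_0, a_1, ... (each step inverts the fractional part left over by the previous one):
  21 = 1*11 + 10, so a_0 = 1.
  11 = 1*10 + 1, so a_1 = 1.
  10 = 10*1 + 0, so a_2 = 10.
The remainder reaches 0 after 3 divisions, so the expansion has 3 partial quotients, read off in order.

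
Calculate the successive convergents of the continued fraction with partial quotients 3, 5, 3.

Using the convergent recurrence p_i = a_i*p_{i-1} + p_{i-2}, q_i = a_i*q_{i-1} + q_{i-2} with p_{-2}=0, p_{-1}=1, q_{-2}=1, q_{-1}=0:
  i=0: a_0=3, p_0 = 3*1 + 0 = 3, q_0 = 3*0 + 1 = 1.
  i=1: a_1=5, p_1 = 5*3 + 1 = 16, q_1 = 5*1 + 0 = 5.
  i=2: a_2=3, p_2 = 3*16 + 3 = 51, q_2 = 3*5 + 1 = 16.

3/1, 16/5, 51/16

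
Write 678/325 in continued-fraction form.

[2; 11, 1, 1, 1, 1, 5]

Run the Euclidean algorithm on 678 and 325; the successive quotients are the partial quotients a_0, a_1, ... (each step inverts the fractional part left over by the previous one):
  678 = 2*325 + 28, so a_0 = 2.
  325 = 11*28 + 17, so a_1 = 11.
  28 = 1*17 + 11, so a_2 = 1.
  17 = 1*11 + 6, so a_3 = 1.
  11 = 1*6 + 5, so a_4 = 1.
  6 = 1*5 + 1, so a_5 = 1.
  5 = 5*1 + 0, so a_6 = 5.
The remainder reaches 0 after 7 divisions, so the expansion has 7 partial quotients, read off in order.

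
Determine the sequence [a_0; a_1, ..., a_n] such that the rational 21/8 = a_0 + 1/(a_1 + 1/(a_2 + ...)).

[2; 1, 1, 1, 2]

Run the Euclidean algorithm on 21 and 8; the successive quotients are the partial quotients a_0, a_1, ... (each step inverts the fractional part left over by the previous one):
  21 = 2*8 + 5, so a_0 = 2.
  8 = 1*5 + 3, so a_1 = 1.
  5 = 1*3 + 2, so a_2 = 1.
  3 = 1*2 + 1, so a_3 = 1.
  2 = 2*1 + 0, so a_4 = 2.
The remainder reaches 0 after 5 divisions, so the expansion has 5 partial quotients, read off in order.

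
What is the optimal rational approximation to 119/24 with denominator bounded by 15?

74/15

Expand x = 119/24 as a continued fraction with the Euclidean algorithm:
  119 = 4*24 + 23, so a_0 = 4.
  24 = 1*23 + 1, so a_1 = 1.
  23 = 23*1 + 0, so a_2 = 23.
so x = [4; 1, 23].
Convergents (p_i = a_i*p_{i-1} + p_{i-2}, q_i = a_i*q_{i-1} + q_{i-2} with p_{-2}=0, p_{-1}=1, q_{-2}=1, q_{-1}=0), until the denominator exceeds 15:
  i=0: a_0=4, p_0 = 4*1 + 0 = 4, q_0 = 4*0 + 1 = 1.
  i=1: a_1=1, p_1 = 1*4 + 1 = 5, q_1 = 1*1 + 0 = 1.
  i=2: a_2=23, p_2 = 23*5 + 4 = 119, q_2 = 23*1 + 1 = 24.
q_2 = 24 > 15, so the last convergent with denominator <= 15 is p_1/q_1 = 5/1.
The closest fraction with denominator <= 15 is either p_1/q_1 or the intermediate fraction (k*p_1 + p_0)/(k*q_1 + q_0) with the largest k >= 1 whose denominator stays <= 15; these approach x as k grows, and every other convergent or intermediate fraction in range is farther away.
Largest k: floor((15 - q_0)/q_1) = floor((15 - 1)/1) = 14.
That gives (14*5 + 4)/(14*1 + 1) = 74/15.
Compare the errors: |x - 5/1| = |119*1 - 5*24|/(24*1) = 1/24, and |x - 74/15| = |119*15 - 74*24|/(24*15) = 9/360.
Cross-multiplying, 9*24 = 216 < 360 = 1*360, so 9/360 is smaller: the intermediate fraction 74/15 is closer to x than 5/1.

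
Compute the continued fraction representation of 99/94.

Run the Euclidean algorithm on 99 and 94; the successive quotients are the partial quotients a_0, a_1, ... (each step inverts the fractional part left over by the previous one):
  99 = 1*94 + 5, so a_0 = 1.
  94 = 18*5 + 4, so a_1 = 18.
  5 = 1*4 + 1, so a_2 = 1.
  4 = 4*1 + 0, so a_3 = 4.
The remainder reaches 0 after 4 divisions, so the expansion has 4 partial quotients, read off in order.

[1; 18, 1, 4]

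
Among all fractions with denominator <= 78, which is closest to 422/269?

80/51

Expand x = 422/269 as a continued fraction with the Euclidean algorithm:
  422 = 1*269 + 153, so a_0 = 1.
  269 = 1*153 + 116, so a_1 = 1.
  153 = 1*116 + 37, so a_2 = 1.
  116 = 3*37 + 5, so a_3 = 3.
  37 = 7*5 + 2, so a_4 = 7.
  5 = 2*2 + 1, so a_5 = 2.
  2 = 2*1 + 0, so a_6 = 2.
so x = [1; 1, 1, 3, 7, 2, 2].
Convergents (p_i = a_i*p_{i-1} + p_{i-2}, q_i = a_i*q_{i-1} + q_{i-2} with p_{-2}=0, p_{-1}=1, q_{-2}=1, q_{-1}=0), until the denominator exceeds 78:
  i=0: a_0=1, p_0 = 1*1 + 0 = 1, q_0 = 1*0 + 1 = 1.
  i=1: a_1=1, p_1 = 1*1 + 1 = 2, q_1 = 1*1 + 0 = 1.
  i=2: a_2=1, p_2 = 1*2 + 1 = 3, q_2 = 1*1 + 1 = 2.
  i=3: a_3=3, p_3 = 3*3 + 2 = 11, q_3 = 3*2 + 1 = 7.
  i=4: a_4=7, p_4 = 7*11 + 3 = 80, q_4 = 7*7 + 2 = 51.
  i=5: a_5=2, p_5 = 2*80 + 11 = 171, q_5 = 2*51 + 7 = 109.
q_5 = 109 > 78, so the last convergent with denominator <= 78 is p_4/q_4 = 80/51.
The closest fraction with denominator <= 78 is either p_4/q_4 or the intermediate fraction (k*p_4 + p_3)/(k*q_4 + q_3) with the largest k >= 1 whose denominator stays <= 78; these approach x as k grows, and every other convergent or intermediate fraction in range is farther away.
Largest k: floor((78 - q_3)/q_4) = floor((78 - 7)/51) = 1.
That gives (1*80 + 11)/(1*51 + 7) = 91/58.
Compare the errors: |x - 80/51| = |422*51 - 80*269|/(269*51) = 2/13719, and |x - 91/58| = |422*58 - 91*269|/(269*58) = 3/15602.
Cross-multiplying, 2*15602 = 31204 < 41157 = 3*13719, so 2/13719 is smaller: the convergent 80/51 is closer to x than 91/58.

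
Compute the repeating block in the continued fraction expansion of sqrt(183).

Write x_i = (sqrt(183) + m_i)/d_i with (m_0, d_0) = (0, 1). a_0 = floor(sqrt(183)) = 13, since 13^2 = 169 <= 183 < 196 = 14^2.
Iterate m_{i+1} = d_i*a_i - m_i, d_{i+1} = (183 - m_{i+1}^2)/d_i, a_{i+1} = floor((a_0 + m_{i+1})/d_{i+1}):
  m_1 = 1*13 - 0 = 13, d_1 = (183 - 13^2)/1 = 14/1 = 14, a_1 = floor((13 + 13)/14) = 1.
  m_2 = 14*1 - 13 = 1, d_2 = (183 - 1^2)/14 = 182/14 = 13, a_2 = floor((13 + 1)/13) = 1.
  m_3 = 13*1 - 1 = 12, d_3 = (183 - 12^2)/13 = 39/13 = 3, a_3 = floor((13 + 12)/3) = 8.
  m_4 = 3*8 - 12 = 12, d_4 = (183 - 12^2)/3 = 39/3 = 13, a_4 = floor((13 + 12)/13) = 1.
  m_5 = 13*1 - 12 = 1, d_5 = (183 - 1^2)/13 = 182/13 = 14, a_5 = floor((13 + 1)/14) = 1.
  m_6 = 14*1 - 1 = 13, d_6 = (183 - 13^2)/14 = 14/14 = 1, a_6 = floor((13 + 13)/1) = 26.
  m_7 = 1*26 - 13 = 13, d_7 = (183 - 13^2)/1 = 14/1 = 14: (m_7, d_7) = (m_1, d_1) = (13, 14), so from here the quotients repeat a_1, ..., a_6; the period length is 6.
Hence the expansion of sqrt(183) is a_0 = 13 followed by the repeating block 1, 1, 8, 1, 1, 26 (period 6).

[13; (1, 1, 8, 1, 1, 26)]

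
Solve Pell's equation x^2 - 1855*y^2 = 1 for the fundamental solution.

First expand sqrt(1855) as a continued fraction. With x_i = (sqrt(1855) + m_i)/d_i and (m_0, d_0) = (0, 1): a_0 = floor(sqrt(1855)) = 43, since 43^2 = 1849 <= 1855 < 1936 = 44^2.
Iterate m_{i+1} = d_i*a_i - m_i, d_{i+1} = (1855 - m_{i+1}^2)/d_i, a_{i+1} = floor((a_0 + m_{i+1})/d_{i+1}):
  m_1 = 1*43 - 0 = 43, d_1 = (1855 - 43^2)/1 = 6/1 = 6, a_1 = floor((43 + 43)/6) = 14.
  m_2 = 6*14 - 43 = 41, d_2 = (1855 - 41^2)/6 = 174/6 = 29, a_2 = floor((43 + 41)/29) = 2.
  m_3 = 29*2 - 41 = 17, d_3 = (1855 - 17^2)/29 = 1566/29 = 54, a_3 = floor((43 + 17)/54) = 1.
  m_4 = 54*1 - 17 = 37, d_4 = (1855 - 37^2)/54 = 486/54 = 9, a_4 = floor((43 + 37)/9) = 8.
  m_5 = 9*8 - 37 = 35, d_5 = (1855 - 35^2)/9 = 630/9 = 70, a_5 = floor((43 + 35)/70) = 1.
  m_6 = 70*1 - 35 = 35, d_6 = (1855 - 35^2)/70 = 630/70 = 9, a_6 = floor((43 + 35)/9) = 8.
  m_7 = 9*8 - 35 = 37, d_7 = (1855 - 37^2)/9 = 486/9 = 54, a_7 = floor((43 + 37)/54) = 1.
  m_8 = 54*1 - 37 = 17, d_8 = (1855 - 17^2)/54 = 1566/54 = 29, a_8 = floor((43 + 17)/29) = 2.
  m_9 = 29*2 - 17 = 41, d_9 = (1855 - 41^2)/29 = 174/29 = 6, a_9 = floor((43 + 41)/6) = 14.
  m_10 = 6*14 - 41 = 43, d_10 = (1855 - 43^2)/6 = 6/6 = 1, a_10 = floor((43 + 43)/1) = 86.
  m_11 = 1*86 - 43 = 43, d_11 = (1855 - 43^2)/1 = 6/1 = 6: (m_11, d_11) = (m_1, d_1) = (43, 6), so from here the quotients repeat a_1, ..., a_10; the period length is 10.
So sqrt(1855) = [43; (14, 2, 1, 8, 1, 8, 1, 2, 14, 86)] with period length k = 10.
k is even, so the fundamental solution of x^2 - 1855y^2 = 1 is (p_{k-1}, q_{k-1}) = (p_9, q_9); compute convergents through index 9.
Convergents (p_i = a_i*p_{i-1} + p_{i-2}, q_i = a_i*q_{i-1} + q_{i-2} with p_{-2}=0, p_{-1}=1, q_{-2}=1, q_{-1}=0):
  i=0: a_0=43, p_0 = 43*1 + 0 = 43, q_0 = 43*0 + 1 = 1.
  i=1: a_1=14, p_1 = 14*43 + 1 = 603, q_1 = 14*1 + 0 = 14.
  i=2: a_2=2, p_2 = 2*603 + 43 = 1249, q_2 = 2*14 + 1 = 29.
  i=3: a_3=1, p_3 = 1*1249 + 603 = 1852, q_3 = 1*29 + 14 = 43.
  i=4: a_4=8, p_4 = 8*1852 + 1249 = 16065, q_4 = 8*43 + 29 = 373.
  i=5: a_5=1, p_5 = 1*16065 + 1852 = 17917, q_5 = 1*373 + 43 = 416.
  i=6: a_6=8, p_6 = 8*17917 + 16065 = 159401, q_6 = 8*416 + 373 = 3701.
  i=7: a_7=1, p_7 = 1*159401 + 17917 = 177318, q_7 = 1*3701 + 416 = 4117.
  i=8: a_8=2, p_8 = 2*177318 + 159401 = 514037, q_8 = 2*4117 + 3701 = 11935.
  i=9: a_9=14, p_9 = 14*514037 + 177318 = 7373836, q_9 = 14*11935 + 4117 = 171207.
Check: 7373836^2 - 1855*171207^2 = 54373457354896 - 54373457354895 = 1, so (x, y) = (7373836, 171207) solves the equation, and by the theorem it is the least positive solution.

(x, y) = (7373836, 171207)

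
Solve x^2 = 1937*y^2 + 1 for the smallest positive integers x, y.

(x, y) = (3873, 88)

First expand sqrt(1937) as a continued fraction. With x_i = (sqrt(1937) + m_i)/d_i and (m_0, d_0) = (0, 1): a_0 = floor(sqrt(1937)) = 44, since 44^2 = 1936 <= 1937 < 2025 = 45^2.
Iterate m_{i+1} = d_i*a_i - m_i, d_{i+1} = (1937 - m_{i+1}^2)/d_i, a_{i+1} = floor((a_0 + m_{i+1})/d_{i+1}):
  m_1 = 1*44 - 0 = 44, d_1 = (1937 - 44^2)/1 = 1/1 = 1, a_1 = floor((44 + 44)/1) = 88.
  m_2 = 1*88 - 44 = 44, d_2 = (1937 - 44^2)/1 = 1/1 = 1: (m_2, d_2) = (m_1, d_1) = (44, 1), so from here the quotient a_1 repeats; the period length is 1.
So sqrt(1937) = [44; (88)] with period length k = 1.
k is odd, so (p_{k-1}, q_{k-1}) only solves x^2 - 1937y^2 = -1 and the fundamental solution of x^2 - 1937y^2 = 1 is (p_{2k-1}, q_{2k-1}) = (p_1, q_1); compute convergents through index 1, running through the period twice.
Convergents (p_i = a_i*p_{i-1} + p_{i-2}, q_i = a_i*q_{i-1} + q_{i-2} with p_{-2}=0, p_{-1}=1, q_{-2}=1, q_{-1}=0):
  i=0: a_0=44, p_0 = 44*1 + 0 = 44, q_0 = 44*0 + 1 = 1.
  i=1: a_1=88, p_1 = 88*44 + 1 = 3873, q_1 = 88*1 + 0 = 88.
Indeed p_0^2 - 1937*q_0^2 = 1936 - 1937 = -1, not +1.
Check: 3873^2 - 1937*88^2 = 15000129 - 15000128 = 1, so (x, y) = (3873, 88) solves the equation, and by the theorem it is the least positive solution.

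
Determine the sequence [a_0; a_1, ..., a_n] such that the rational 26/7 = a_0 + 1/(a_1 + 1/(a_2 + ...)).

[3; 1, 2, 2]

Run the Euclidean algorithm on 26 and 7; the successive quotients are the partial quotients a_0, a_1, ... (each step inverts the fractional part left over by the previous one):
  26 = 3*7 + 5, so a_0 = 3.
  7 = 1*5 + 2, so a_1 = 1.
  5 = 2*2 + 1, so a_2 = 2.
  2 = 2*1 + 0, so a_3 = 2.
The remainder reaches 0 after 4 divisions, so the expansion has 4 partial quotients, read off in order.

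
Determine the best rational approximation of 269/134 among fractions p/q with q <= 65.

2/1

Expand x = 269/134 as a continued fraction with the Euclidean algorithm:
  269 = 2*134 + 1, so a_0 = 2.
  134 = 134*1 + 0, so a_1 = 134.
so x = [2; 134].
Convergents (p_i = a_i*p_{i-1} + p_{i-2}, q_i = a_i*q_{i-1} + q_{i-2} with p_{-2}=0, p_{-1}=1, q_{-2}=1, q_{-1}=0), until the denominator exceeds 65:
  i=0: a_0=2, p_0 = 2*1 + 0 = 2, q_0 = 2*0 + 1 = 1.
  i=1: a_1=134, p_1 = 134*2 + 1 = 269, q_1 = 134*1 + 0 = 134.
q_1 = 134 > 65, so the last convergent with denominator <= 65 is p_0/q_0 = 2/1.
The closest fraction with denominator <= 65 is either p_0/q_0 or the intermediate fraction (k*p_0 + p_{-1})/(k*q_0 + q_{-1}) with the largest k >= 1 whose denominator stays <= 65; these approach x as k grows, and every other convergent or intermediate fraction in range is farther away.
Largest k: floor((65 - q_{-1})/q_0) = floor((65 - 0)/1) = 65 (using the seeds p_{-1} = 1, q_{-1} = 0).
That gives (65*2 + 1)/(65*1 + 0) = 131/65.
Compare the errors: |x - 2/1| = |269*1 - 2*134|/(134*1) = 1/134, and |x - 131/65| = |269*65 - 131*134|/(134*65) = 69/8710.
Cross-multiplying, 1*8710 = 8710 < 9246 = 69*134, so 1/134 is smaller: the convergent 2/1 is closer to x than 131/65.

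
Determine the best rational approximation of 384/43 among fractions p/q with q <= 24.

125/14

Expand x = 384/43 as a continued fraction with the Euclidean algorithm:
  384 = 8*43 + 40, so a_0 = 8.
  43 = 1*40 + 3, so a_1 = 1.
  40 = 13*3 + 1, so a_2 = 13.
  3 = 3*1 + 0, so a_3 = 3.
so x = [8; 1, 13, 3].
Convergents (p_i = a_i*p_{i-1} + p_{i-2}, q_i = a_i*q_{i-1} + q_{i-2} with p_{-2}=0, p_{-1}=1, q_{-2}=1, q_{-1}=0), until the denominator exceeds 24:
  i=0: a_0=8, p_0 = 8*1 + 0 = 8, q_0 = 8*0 + 1 = 1.
  i=1: a_1=1, p_1 = 1*8 + 1 = 9, q_1 = 1*1 + 0 = 1.
  i=2: a_2=13, p_2 = 13*9 + 8 = 125, q_2 = 13*1 + 1 = 14.
  i=3: a_3=3, p_3 = 3*125 + 9 = 384, q_3 = 3*14 + 1 = 43.
q_3 = 43 > 24, so the last convergent with denominator <= 24 is p_2/q_2 = 125/14.
The closest fraction with denominator <= 24 is either p_2/q_2 or the intermediate fraction (k*p_2 + p_1)/(k*q_2 + q_1) with the largest k >= 1 whose denominator stays <= 24; these approach x as k grows, and every other convergent or intermediate fraction in range is farther away.
Largest k: floor((24 - q_1)/q_2) = floor((24 - 1)/14) = 1.
That gives (1*125 + 9)/(1*14 + 1) = 134/15.
Compare the errors: |x - 125/14| = |384*14 - 125*43|/(43*14) = 1/602, and |x - 134/15| = |384*15 - 134*43|/(43*15) = 2/645.
Cross-multiplying, 1*645 = 645 < 1204 = 2*602, so 1/602 is smaller: the convergent 125/14 is closer to x than 134/15.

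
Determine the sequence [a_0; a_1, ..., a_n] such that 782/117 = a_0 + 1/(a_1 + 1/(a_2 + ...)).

Run the Euclidean algorithm on 782 and 117; the successive quotients are the partial quotients a_0, a_1, ... (each step inverts the fractional part left over by the previous one):
  782 = 6*117 + 80, so a_0 = 6.
  117 = 1*80 + 37, so a_1 = 1.
  80 = 2*37 + 6, so a_2 = 2.
  37 = 6*6 + 1, so a_3 = 6.
  6 = 6*1 + 0, so a_4 = 6.
The remainder reaches 0 after 5 divisions, so the expansion has 5 partial quotients, read off in order.

[6; 1, 2, 6, 6]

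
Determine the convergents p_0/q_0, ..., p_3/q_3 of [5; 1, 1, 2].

5/1, 6/1, 11/2, 28/5

Using the convergent recurrence p_i = a_i*p_{i-1} + p_{i-2}, q_i = a_i*q_{i-1} + q_{i-2} with p_{-2}=0, p_{-1}=1, q_{-2}=1, q_{-1}=0:
  i=0: a_0=5, p_0 = 5*1 + 0 = 5, q_0 = 5*0 + 1 = 1.
  i=1: a_1=1, p_1 = 1*5 + 1 = 6, q_1 = 1*1 + 0 = 1.
  i=2: a_2=1, p_2 = 1*6 + 5 = 11, q_2 = 1*1 + 1 = 2.
  i=3: a_3=2, p_3 = 2*11 + 6 = 28, q_3 = 2*2 + 1 = 5.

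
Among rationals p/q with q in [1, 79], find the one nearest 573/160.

Expand x = 573/160 as a continued fraction with the Euclidean algorithm:
  573 = 3*160 + 93, so a_0 = 3.
  160 = 1*93 + 67, so a_1 = 1.
  93 = 1*67 + 26, so a_2 = 1.
  67 = 2*26 + 15, so a_3 = 2.
  26 = 1*15 + 11, so a_4 = 1.
  15 = 1*11 + 4, so a_5 = 1.
  11 = 2*4 + 3, so a_6 = 2.
  4 = 1*3 + 1, so a_7 = 1.
  3 = 3*1 + 0, so a_8 = 3.
so x = [3; 1, 1, 2, 1, 1, 2, 1, 3].
Convergents (p_i = a_i*p_{i-1} + p_{i-2}, q_i = a_i*q_{i-1} + q_{i-2} with p_{-2}=0, p_{-1}=1, q_{-2}=1, q_{-1}=0), until the denominator exceeds 79:
  i=0: a_0=3, p_0 = 3*1 + 0 = 3, q_0 = 3*0 + 1 = 1.
  i=1: a_1=1, p_1 = 1*3 + 1 = 4, q_1 = 1*1 + 0 = 1.
  i=2: a_2=1, p_2 = 1*4 + 3 = 7, q_2 = 1*1 + 1 = 2.
  i=3: a_3=2, p_3 = 2*7 + 4 = 18, q_3 = 2*2 + 1 = 5.
  i=4: a_4=1, p_4 = 1*18 + 7 = 25, q_4 = 1*5 + 2 = 7.
  i=5: a_5=1, p_5 = 1*25 + 18 = 43, q_5 = 1*7 + 5 = 12.
  i=6: a_6=2, p_6 = 2*43 + 25 = 111, q_6 = 2*12 + 7 = 31.
  i=7: a_7=1, p_7 = 1*111 + 43 = 154, q_7 = 1*31 + 12 = 43.
  i=8: a_8=3, p_8 = 3*154 + 111 = 573, q_8 = 3*43 + 31 = 160.
q_8 = 160 > 79, so the last convergent with denominator <= 79 is p_7/q_7 = 154/43.
The closest fraction with denominator <= 79 is either p_7/q_7 or the intermediate fraction (k*p_7 + p_6)/(k*q_7 + q_6) with the largest k >= 1 whose denominator stays <= 79; these approach x as k grows, and every other convergent or intermediate fraction in range is farther away.
Largest k: floor((79 - q_6)/q_7) = floor((79 - 31)/43) = 1.
That gives (1*154 + 111)/(1*43 + 31) = 265/74.
Compare the errors: |x - 154/43| = |573*43 - 154*160|/(160*43) = 1/6880, and |x - 265/74| = |573*74 - 265*160|/(160*74) = 2/11840.
Cross-multiplying, 1*11840 = 11840 < 13760 = 2*6880, so 1/6880 is smaller: the convergent 154/43 is closer to x than 265/74.

154/43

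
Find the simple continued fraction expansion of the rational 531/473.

Run the Euclidean algorithm on 531 and 473; the successive quotients are the partial quotients a_0, a_1, ... (each step inverts the fractional part left over by the previous one):
  531 = 1*473 + 58, so a_0 = 1.
  473 = 8*58 + 9, so a_1 = 8.
  58 = 6*9 + 4, so a_2 = 6.
  9 = 2*4 + 1, so a_3 = 2.
  4 = 4*1 + 0, so a_4 = 4.
The remainder reaches 0 after 5 divisions, so the expansion has 5 partial quotients, read off in order.

[1; 8, 6, 2, 4]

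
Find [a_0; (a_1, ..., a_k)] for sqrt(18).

Write x_i = (sqrt(18) + m_i)/d_i with (m_0, d_0) = (0, 1). a_0 = floor(sqrt(18)) = 4, since 4^2 = 16 <= 18 < 25 = 5^2.
Iterate m_{i+1} = d_i*a_i - m_i, d_{i+1} = (18 - m_{i+1}^2)/d_i, a_{i+1} = floor((a_0 + m_{i+1})/d_{i+1}):
  m_1 = 1*4 - 0 = 4, d_1 = (18 - 4^2)/1 = 2/1 = 2, a_1 = floor((4 + 4)/2) = 4.
  m_2 = 2*4 - 4 = 4, d_2 = (18 - 4^2)/2 = 2/2 = 1, a_2 = floor((4 + 4)/1) = 8.
  m_3 = 1*8 - 4 = 4, d_3 = (18 - 4^2)/1 = 2/1 = 2: (m_3, d_3) = (m_1, d_1) = (4, 2), so from here the quotients repeat a_1, a_2; the period length is 2.
Hence the expansion of sqrt(18) is a_0 = 4 followed by the repeating block 4, 8 (period 2).

[4; (4, 8)]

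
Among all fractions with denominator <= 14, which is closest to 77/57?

19/14

Expand x = 77/57 as a continued fraction with the Euclidean algorithm:
  77 = 1*57 + 20, so a_0 = 1.
  57 = 2*20 + 17, so a_1 = 2.
  20 = 1*17 + 3, so a_2 = 1.
  17 = 5*3 + 2, so a_3 = 5.
  3 = 1*2 + 1, so a_4 = 1.
  2 = 2*1 + 0, so a_5 = 2.
so x = [1; 2, 1, 5, 1, 2].
Convergents (p_i = a_i*p_{i-1} + p_{i-2}, q_i = a_i*q_{i-1} + q_{i-2} with p_{-2}=0, p_{-1}=1, q_{-2}=1, q_{-1}=0), until the denominator exceeds 14:
  i=0: a_0=1, p_0 = 1*1 + 0 = 1, q_0 = 1*0 + 1 = 1.
  i=1: a_1=2, p_1 = 2*1 + 1 = 3, q_1 = 2*1 + 0 = 2.
  i=2: a_2=1, p_2 = 1*3 + 1 = 4, q_2 = 1*2 + 1 = 3.
  i=3: a_3=5, p_3 = 5*4 + 3 = 23, q_3 = 5*3 + 2 = 17.
q_3 = 17 > 14, so the last convergent with denominator <= 14 is p_2/q_2 = 4/3.
The closest fraction with denominator <= 14 is either p_2/q_2 or the intermediate fraction (k*p_2 + p_1)/(k*q_2 + q_1) with the largest k >= 1 whose denominator stays <= 14; these approach x as k grows, and every other convergent or intermediate fraction in range is farther away.
Largest k: floor((14 - q_1)/q_2) = floor((14 - 2)/3) = 4.
That gives (4*4 + 3)/(4*3 + 2) = 19/14.
Compare the errors: |x - 4/3| = |77*3 - 4*57|/(57*3) = 3/171, and |x - 19/14| = |77*14 - 19*57|/(57*14) = 5/798.
Cross-multiplying, 5*171 = 855 < 2394 = 3*798, so 5/798 is smaller: the intermediate fraction 19/14 is closer to x than 4/3.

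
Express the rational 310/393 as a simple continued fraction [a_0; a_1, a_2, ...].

Run the Euclidean algorithm on 310 and 393; the successive quotients are the partial quotients a_0, a_1, ... (each step inverts the fractional part left over by the previous one):
  310 = 0*393 + 310, so a_0 = 0.
  393 = 1*310 + 83, so a_1 = 1.
  310 = 3*83 + 61, so a_2 = 3.
  83 = 1*61 + 22, so a_3 = 1.
  61 = 2*22 + 17, so a_4 = 2.
  22 = 1*17 + 5, so a_5 = 1.
  17 = 3*5 + 2, so a_6 = 3.
  5 = 2*2 + 1, so a_7 = 2.
  2 = 2*1 + 0, so a_8 = 2.
The remainder reaches 0 after 9 divisions, so the expansion has 9 partial quotients, read off in order.

[0; 1, 3, 1, 2, 1, 3, 2, 2]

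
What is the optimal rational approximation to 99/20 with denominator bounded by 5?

5/1

Expand x = 99/20 as a continued fraction with the Euclidean algorithm:
  99 = 4*20 + 19, so a_0 = 4.
  20 = 1*19 + 1, so a_1 = 1.
  19 = 19*1 + 0, so a_2 = 19.
so x = [4; 1, 19].
Convergents (p_i = a_i*p_{i-1} + p_{i-2}, q_i = a_i*q_{i-1} + q_{i-2} with p_{-2}=0, p_{-1}=1, q_{-2}=1, q_{-1}=0), until the denominator exceeds 5:
  i=0: a_0=4, p_0 = 4*1 + 0 = 4, q_0 = 4*0 + 1 = 1.
  i=1: a_1=1, p_1 = 1*4 + 1 = 5, q_1 = 1*1 + 0 = 1.
  i=2: a_2=19, p_2 = 19*5 + 4 = 99, q_2 = 19*1 + 1 = 20.
q_2 = 20 > 5, so the last convergent with denominator <= 5 is p_1/q_1 = 5/1.
The closest fraction with denominator <= 5 is either p_1/q_1 or the intermediate fraction (k*p_1 + p_0)/(k*q_1 + q_0) with the largest k >= 1 whose denominator stays <= 5; these approach x as k grows, and every other convergent or intermediate fraction in range is farther away.
Largest k: floor((5 - q_0)/q_1) = floor((5 - 1)/1) = 4.
That gives (4*5 + 4)/(4*1 + 1) = 24/5.
Compare the errors: |x - 5/1| = |99*1 - 5*20|/(20*1) = 1/20, and |x - 24/5| = |99*5 - 24*20|/(20*5) = 15/100.
Cross-multiplying, 1*100 = 100 < 300 = 15*20, so 1/20 is smaller: the convergent 5/1 is closer to x than 24/5.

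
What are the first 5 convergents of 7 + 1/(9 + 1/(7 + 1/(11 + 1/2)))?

Using the convergent recurrence p_i = a_i*p_{i-1} + p_{i-2}, q_i = a_i*q_{i-1} + q_{i-2} with p_{-2}=0, p_{-1}=1, q_{-2}=1, q_{-1}=0:
  i=0: a_0=7, p_0 = 7*1 + 0 = 7, q_0 = 7*0 + 1 = 1.
  i=1: a_1=9, p_1 = 9*7 + 1 = 64, q_1 = 9*1 + 0 = 9.
  i=2: a_2=7, p_2 = 7*64 + 7 = 455, q_2 = 7*9 + 1 = 64.
  i=3: a_3=11, p_3 = 11*455 + 64 = 5069, q_3 = 11*64 + 9 = 713.
  i=4: a_4=2, p_4 = 2*5069 + 455 = 10593, q_4 = 2*713 + 64 = 1490.

7/1, 64/9, 455/64, 5069/713, 10593/1490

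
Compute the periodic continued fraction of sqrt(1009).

Write x_i = (sqrt(1009) + m_i)/d_i with (m_0, d_0) = (0, 1). a_0 = floor(sqrt(1009)) = 31, since 31^2 = 961 <= 1009 < 1024 = 32^2.
Iterate m_{i+1} = d_i*a_i - m_i, d_{i+1} = (1009 - m_{i+1}^2)/d_i, a_{i+1} = floor((a_0 + m_{i+1})/d_{i+1}):
  m_1 = 1*31 - 0 = 31, d_1 = (1009 - 31^2)/1 = 48/1 = 48, a_1 = floor((31 + 31)/48) = 1.
  m_2 = 48*1 - 31 = 17, d_2 = (1009 - 17^2)/48 = 720/48 = 15, a_2 = floor((31 + 17)/15) = 3.
  m_3 = 15*3 - 17 = 28, d_3 = (1009 - 28^2)/15 = 225/15 = 15, a_3 = floor((31 + 28)/15) = 3.
  m_4 = 15*3 - 28 = 17, d_4 = (1009 - 17^2)/15 = 720/15 = 48, a_4 = floor((31 + 17)/48) = 1.
  m_5 = 48*1 - 17 = 31, d_5 = (1009 - 31^2)/48 = 48/48 = 1, a_5 = floor((31 + 31)/1) = 62.
  m_6 = 1*62 - 31 = 31, d_6 = (1009 - 31^2)/1 = 48/1 = 48: (m_6, d_6) = (m_1, d_1) = (31, 48), so from here the quotients repeat a_1, ..., a_5; the period length is 5.
Hence the expansion of sqrt(1009) is a_0 = 31 followed by the repeating block 1, 3, 3, 1, 62 (period 5).

[31; (1, 3, 3, 1, 62)]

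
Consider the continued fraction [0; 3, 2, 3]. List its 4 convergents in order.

0/1, 1/3, 2/7, 7/24

Using the convergent recurrence p_i = a_i*p_{i-1} + p_{i-2}, q_i = a_i*q_{i-1} + q_{i-2} with p_{-2}=0, p_{-1}=1, q_{-2}=1, q_{-1}=0:
  i=0: a_0=0, p_0 = 0*1 + 0 = 0, q_0 = 0*0 + 1 = 1.
  i=1: a_1=3, p_1 = 3*0 + 1 = 1, q_1 = 3*1 + 0 = 3.
  i=2: a_2=2, p_2 = 2*1 + 0 = 2, q_2 = 2*3 + 1 = 7.
  i=3: a_3=3, p_3 = 3*2 + 1 = 7, q_3 = 3*7 + 3 = 24.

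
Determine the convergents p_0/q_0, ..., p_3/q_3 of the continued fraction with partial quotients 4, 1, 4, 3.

Using the convergent recurrence p_i = a_i*p_{i-1} + p_{i-2}, q_i = a_i*q_{i-1} + q_{i-2} with p_{-2}=0, p_{-1}=1, q_{-2}=1, q_{-1}=0:
  i=0: a_0=4, p_0 = 4*1 + 0 = 4, q_0 = 4*0 + 1 = 1.
  i=1: a_1=1, p_1 = 1*4 + 1 = 5, q_1 = 1*1 + 0 = 1.
  i=2: a_2=4, p_2 = 4*5 + 4 = 24, q_2 = 4*1 + 1 = 5.
  i=3: a_3=3, p_3 = 3*24 + 5 = 77, q_3 = 3*5 + 1 = 16.

4/1, 5/1, 24/5, 77/16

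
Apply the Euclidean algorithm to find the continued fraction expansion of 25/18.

[1; 2, 1, 1, 3]

Run the Euclidean algorithm on 25 and 18; the successive quotients are the partial quotients a_0, a_1, ... (each step inverts the fractional part left over by the previous one):
  25 = 1*18 + 7, so a_0 = 1.
  18 = 2*7 + 4, so a_1 = 2.
  7 = 1*4 + 3, so a_2 = 1.
  4 = 1*3 + 1, so a_3 = 1.
  3 = 3*1 + 0, so a_4 = 3.
The remainder reaches 0 after 5 divisions, so the expansion has 5 partial quotients, read off in order.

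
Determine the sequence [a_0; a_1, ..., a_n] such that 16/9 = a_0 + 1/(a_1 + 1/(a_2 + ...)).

Run the Euclidean algorithm on 16 and 9; the successive quotients are the partial quotients a_0, a_1, ... (each step inverts the fractional part left over by the previous one):
  16 = 1*9 + 7, so a_0 = 1.
  9 = 1*7 + 2, so a_1 = 1.
  7 = 3*2 + 1, so a_2 = 3.
  2 = 2*1 + 0, so a_3 = 2.
The remainder reaches 0 after 4 divisions, so the expansion has 4 partial quotients, read off in order.

[1; 1, 3, 2]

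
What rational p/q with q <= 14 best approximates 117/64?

11/6

Expand x = 117/64 as a continued fraction with the Euclidean algorithm:
  117 = 1*64 + 53, so a_0 = 1.
  64 = 1*53 + 11, so a_1 = 1.
  53 = 4*11 + 9, so a_2 = 4.
  11 = 1*9 + 2, so a_3 = 1.
  9 = 4*2 + 1, so a_4 = 4.
  2 = 2*1 + 0, so a_5 = 2.
so x = [1; 1, 4, 1, 4, 2].
Convergents (p_i = a_i*p_{i-1} + p_{i-2}, q_i = a_i*q_{i-1} + q_{i-2} with p_{-2}=0, p_{-1}=1, q_{-2}=1, q_{-1}=0), until the denominator exceeds 14:
  i=0: a_0=1, p_0 = 1*1 + 0 = 1, q_0 = 1*0 + 1 = 1.
  i=1: a_1=1, p_1 = 1*1 + 1 = 2, q_1 = 1*1 + 0 = 1.
  i=2: a_2=4, p_2 = 4*2 + 1 = 9, q_2 = 4*1 + 1 = 5.
  i=3: a_3=1, p_3 = 1*9 + 2 = 11, q_3 = 1*5 + 1 = 6.
  i=4: a_4=4, p_4 = 4*11 + 9 = 53, q_4 = 4*6 + 5 = 29.
q_4 = 29 > 14, so the last convergent with denominator <= 14 is p_3/q_3 = 11/6.
The closest fraction with denominator <= 14 is either p_3/q_3 or the intermediate fraction (k*p_3 + p_2)/(k*q_3 + q_2) with the largest k >= 1 whose denominator stays <= 14; these approach x as k grows, and every other convergent or intermediate fraction in range is farther away.
Largest k: floor((14 - q_2)/q_3) = floor((14 - 5)/6) = 1.
That gives (1*11 + 9)/(1*6 + 5) = 20/11.
Compare the errors: |x - 11/6| = |117*6 - 11*64|/(64*6) = 2/384, and |x - 20/11| = |117*11 - 20*64|/(64*11) = 7/704.
Cross-multiplying, 2*704 = 1408 < 2688 = 7*384, so 2/384 is smaller: the convergent 11/6 is closer to x than 20/11.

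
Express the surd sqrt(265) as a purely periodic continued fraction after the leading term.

[16; (3, 1, 1, 2, 2, 1, 1, 3, 32)]

Write x_i = (sqrt(265) + m_i)/d_i with (m_0, d_0) = (0, 1). a_0 = floor(sqrt(265)) = 16, since 16^2 = 256 <= 265 < 289 = 17^2.
Iterate m_{i+1} = d_i*a_i - m_i, d_{i+1} = (265 - m_{i+1}^2)/d_i, a_{i+1} = floor((a_0 + m_{i+1})/d_{i+1}):
  m_1 = 1*16 - 0 = 16, d_1 = (265 - 16^2)/1 = 9/1 = 9, a_1 = floor((16 + 16)/9) = 3.
  m_2 = 9*3 - 16 = 11, d_2 = (265 - 11^2)/9 = 144/9 = 16, a_2 = floor((16 + 11)/16) = 1.
  m_3 = 16*1 - 11 = 5, d_3 = (265 - 5^2)/16 = 240/16 = 15, a_3 = floor((16 + 5)/15) = 1.
  m_4 = 15*1 - 5 = 10, d_4 = (265 - 10^2)/15 = 165/15 = 11, a_4 = floor((16 + 10)/11) = 2.
  m_5 = 11*2 - 10 = 12, d_5 = (265 - 12^2)/11 = 121/11 = 11, a_5 = floor((16 + 12)/11) = 2.
  m_6 = 11*2 - 12 = 10, d_6 = (265 - 10^2)/11 = 165/11 = 15, a_6 = floor((16 + 10)/15) = 1.
  m_7 = 15*1 - 10 = 5, d_7 = (265 - 5^2)/15 = 240/15 = 16, a_7 = floor((16 + 5)/16) = 1.
  m_8 = 16*1 - 5 = 11, d_8 = (265 - 11^2)/16 = 144/16 = 9, a_8 = floor((16 + 11)/9) = 3.
  m_9 = 9*3 - 11 = 16, d_9 = (265 - 16^2)/9 = 9/9 = 1, a_9 = floor((16 + 16)/1) = 32.
  m_10 = 1*32 - 16 = 16, d_10 = (265 - 16^2)/1 = 9/1 = 9: (m_10, d_10) = (m_1, d_1) = (16, 9), so from here the quotients repeat a_1, ..., a_9; the period length is 9.
Hence the expansion of sqrt(265) is a_0 = 16 followed by the repeating block 3, 1, 1, 2, 2, 1, 1, 3, 32 (period 9).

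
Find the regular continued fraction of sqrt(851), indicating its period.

Write x_i = (sqrt(851) + m_i)/d_i with (m_0, d_0) = (0, 1). a_0 = floor(sqrt(851)) = 29, since 29^2 = 841 <= 851 < 900 = 30^2.
Iterate m_{i+1} = d_i*a_i - m_i, d_{i+1} = (851 - m_{i+1}^2)/d_i, a_{i+1} = floor((a_0 + m_{i+1})/d_{i+1}):
  m_1 = 1*29 - 0 = 29, d_1 = (851 - 29^2)/1 = 10/1 = 10, a_1 = floor((29 + 29)/10) = 5.
  m_2 = 10*5 - 29 = 21, d_2 = (851 - 21^2)/10 = 410/10 = 41, a_2 = floor((29 + 21)/41) = 1.
  m_3 = 41*1 - 21 = 20, d_3 = (851 - 20^2)/41 = 451/41 = 11, a_3 = floor((29 + 20)/11) = 4.
  m_4 = 11*4 - 20 = 24, d_4 = (851 - 24^2)/11 = 275/11 = 25, a_4 = floor((29 + 24)/25) = 2.
  m_5 = 25*2 - 24 = 26, d_5 = (851 - 26^2)/25 = 175/25 = 7, a_5 = floor((29 + 26)/7) = 7.
  m_6 = 7*7 - 26 = 23, d_6 = (851 - 23^2)/7 = 322/7 = 46, a_6 = floor((29 + 23)/46) = 1.
  m_7 = 46*1 - 23 = 23, d_7 = (851 - 23^2)/46 = 322/46 = 7, a_7 = floor((29 + 23)/7) = 7.
  m_8 = 7*7 - 23 = 26, d_8 = (851 - 26^2)/7 = 175/7 = 25, a_8 = floor((29 + 26)/25) = 2.
  m_9 = 25*2 - 26 = 24, d_9 = (851 - 24^2)/25 = 275/25 = 11, a_9 = floor((29 + 24)/11) = 4.
  m_10 = 11*4 - 24 = 20, d_10 = (851 - 20^2)/11 = 451/11 = 41, a_10 = floor((29 + 20)/41) = 1.
  m_11 = 41*1 - 20 = 21, d_11 = (851 - 21^2)/41 = 410/41 = 10, a_11 = floor((29 + 21)/10) = 5.
  m_12 = 10*5 - 21 = 29, d_12 = (851 - 29^2)/10 = 10/10 = 1, a_12 = floor((29 + 29)/1) = 58.
  m_13 = 1*58 - 29 = 29, d_13 = (851 - 29^2)/1 = 10/1 = 10: (m_13, d_13) = (m_1, d_1) = (29, 10), so from here the quotients repeat a_1, ..., a_12; the period length is 12.
Hence the expansion of sqrt(851) is a_0 = 29 followed by the repeating block 5, 1, 4, 2, 7, 1, 7, 2, 4, 1, 5, 58 (period 12).

[29; (5, 1, 4, 2, 7, 1, 7, 2, 4, 1, 5, 58)]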